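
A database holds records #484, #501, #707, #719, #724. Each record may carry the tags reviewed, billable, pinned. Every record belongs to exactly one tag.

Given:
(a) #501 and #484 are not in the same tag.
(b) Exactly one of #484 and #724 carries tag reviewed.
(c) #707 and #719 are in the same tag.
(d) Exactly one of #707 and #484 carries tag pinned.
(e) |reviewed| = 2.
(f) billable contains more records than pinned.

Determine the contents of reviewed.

reviewed = {#501, #724}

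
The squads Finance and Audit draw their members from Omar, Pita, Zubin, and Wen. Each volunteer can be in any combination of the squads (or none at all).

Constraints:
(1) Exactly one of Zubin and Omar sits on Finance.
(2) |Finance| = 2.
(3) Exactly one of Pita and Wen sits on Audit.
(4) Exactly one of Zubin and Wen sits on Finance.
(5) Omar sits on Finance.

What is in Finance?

From (5): Omar ∈ Finance.
(1) (exactly one): Zubin ∉ Finance.
(4) (exactly one): Wen ∈ Finance.
(2): Finance already has 2, so the rest are out.

Finance = {Omar, Wen}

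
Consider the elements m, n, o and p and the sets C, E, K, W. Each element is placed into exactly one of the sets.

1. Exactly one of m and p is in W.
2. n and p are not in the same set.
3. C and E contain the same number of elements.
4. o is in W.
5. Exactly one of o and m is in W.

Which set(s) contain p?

p: W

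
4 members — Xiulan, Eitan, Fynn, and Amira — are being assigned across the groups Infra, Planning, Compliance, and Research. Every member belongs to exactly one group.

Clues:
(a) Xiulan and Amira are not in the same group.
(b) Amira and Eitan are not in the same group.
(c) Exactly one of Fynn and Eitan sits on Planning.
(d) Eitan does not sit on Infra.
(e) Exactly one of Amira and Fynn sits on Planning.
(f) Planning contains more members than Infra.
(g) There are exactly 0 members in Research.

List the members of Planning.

Planning = {Fynn, Xiulan}

From (d): Eitan ∉ Infra.
(g): Research already has 0, so the rest are out.
Suppose Xiulan ∉ Planning: no assignment then satisfies all the clues, so Xiulan ∈ Planning.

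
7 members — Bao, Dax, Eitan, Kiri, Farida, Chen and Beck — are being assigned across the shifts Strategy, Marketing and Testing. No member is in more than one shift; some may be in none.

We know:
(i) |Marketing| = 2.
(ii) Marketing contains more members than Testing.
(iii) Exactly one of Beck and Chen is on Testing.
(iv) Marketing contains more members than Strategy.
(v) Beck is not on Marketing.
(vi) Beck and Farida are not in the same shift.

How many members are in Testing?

1

From (v): Beck ∉ Marketing.
Suppose Bao ∈ Testing: no assignment then satisfies all the clues, so Bao ∉ Testing.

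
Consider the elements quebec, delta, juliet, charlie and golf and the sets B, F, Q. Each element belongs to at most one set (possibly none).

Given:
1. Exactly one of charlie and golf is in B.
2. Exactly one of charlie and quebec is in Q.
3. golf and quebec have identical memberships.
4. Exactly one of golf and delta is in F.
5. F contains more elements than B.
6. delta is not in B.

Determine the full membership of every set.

B = {charlie}; F = {delta, juliet}; Q = {golf, quebec}

From (6): delta ∉ B.
Suppose quebec ∈ B: no assignment then satisfies all the clues, so quebec ∉ B.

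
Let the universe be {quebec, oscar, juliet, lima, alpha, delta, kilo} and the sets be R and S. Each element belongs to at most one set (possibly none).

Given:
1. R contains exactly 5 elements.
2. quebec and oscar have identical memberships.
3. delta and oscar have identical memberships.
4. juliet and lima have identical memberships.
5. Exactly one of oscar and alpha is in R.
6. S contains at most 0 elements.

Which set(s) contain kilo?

(6): S already has 0, so the rest are out.
Suppose kilo ∈ R: no assignment then satisfies all the clues, so kilo ∉ R.

kilo: none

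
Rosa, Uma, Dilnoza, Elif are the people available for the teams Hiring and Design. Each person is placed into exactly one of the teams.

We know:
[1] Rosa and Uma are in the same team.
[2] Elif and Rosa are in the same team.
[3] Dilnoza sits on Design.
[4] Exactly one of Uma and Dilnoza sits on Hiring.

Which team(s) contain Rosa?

Rosa: Hiring

From (3): Dilnoza ∈ Design.
(4) (exactly one): Uma ∈ Hiring.
(1): Rosa matches Uma: Rosa ∈ Hiring.
(2): Elif matches Rosa: Elif ∈ Hiring.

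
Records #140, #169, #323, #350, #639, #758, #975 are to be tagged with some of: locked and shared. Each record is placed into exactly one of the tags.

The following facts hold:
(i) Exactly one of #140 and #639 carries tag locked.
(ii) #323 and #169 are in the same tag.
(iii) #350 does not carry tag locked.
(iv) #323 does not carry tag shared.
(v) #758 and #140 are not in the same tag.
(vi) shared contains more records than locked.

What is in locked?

locked = {#140, #169, #323}

From (iii): #350 ∉ locked.
From (iv): #323 ∉ shared.
(ii): #169 matches #323: #169 ∉ shared.
Only one tag left: #169 ∈ locked.
Only one tag left: #323 ∈ locked.
Only one tag left: #350 ∈ shared.
Suppose #140 ∉ locked: no assignment then satisfies all the clues, so #140 ∈ locked.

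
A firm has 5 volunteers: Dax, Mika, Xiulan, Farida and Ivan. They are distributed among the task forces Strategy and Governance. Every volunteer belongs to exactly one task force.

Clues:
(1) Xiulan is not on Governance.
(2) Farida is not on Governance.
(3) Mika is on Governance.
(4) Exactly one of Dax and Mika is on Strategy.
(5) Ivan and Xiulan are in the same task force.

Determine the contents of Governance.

From (1): Xiulan ∉ Governance.
From (2): Farida ∉ Governance.
From (3): Mika ∈ Governance.
(4) (exactly one): Dax ∈ Strategy.
(5): Ivan matches Xiulan: Ivan ∉ Governance.
Only one task force left: Xiulan ∈ Strategy.
Only one task force left: Farida ∈ Strategy.
Only one task force left: Ivan ∈ Strategy.

Governance = {Mika}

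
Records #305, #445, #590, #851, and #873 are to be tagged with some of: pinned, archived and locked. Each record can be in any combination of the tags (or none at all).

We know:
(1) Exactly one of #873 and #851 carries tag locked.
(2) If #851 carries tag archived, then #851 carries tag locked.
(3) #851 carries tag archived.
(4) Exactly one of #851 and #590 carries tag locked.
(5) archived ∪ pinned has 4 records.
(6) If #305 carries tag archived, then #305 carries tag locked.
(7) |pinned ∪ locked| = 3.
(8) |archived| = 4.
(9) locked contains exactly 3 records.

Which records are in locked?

locked = {#305, #445, #851}

From (3): #851 ∈ archived.
(2): #851 ∈ locked.
(4) (exactly one): #590 ∉ locked.
(1) (exactly one): #873 ∉ locked.
(9): only 3 candidates remain for locked, so all are in.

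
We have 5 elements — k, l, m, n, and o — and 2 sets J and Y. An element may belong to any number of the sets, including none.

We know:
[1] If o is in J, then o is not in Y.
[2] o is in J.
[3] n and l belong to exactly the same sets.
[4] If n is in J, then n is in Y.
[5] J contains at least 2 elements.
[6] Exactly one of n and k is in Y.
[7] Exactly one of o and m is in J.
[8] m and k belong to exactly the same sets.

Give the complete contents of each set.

From (2): o ∈ J.
(1): o ∉ Y.
(7) (exactly one): m ∉ J.
(8): k matches m: k ∉ J.
Suppose k ∈ Y: no assignment then satisfies all the clues, so k ∉ Y.

J = {l, n, o}; Y = {l, n}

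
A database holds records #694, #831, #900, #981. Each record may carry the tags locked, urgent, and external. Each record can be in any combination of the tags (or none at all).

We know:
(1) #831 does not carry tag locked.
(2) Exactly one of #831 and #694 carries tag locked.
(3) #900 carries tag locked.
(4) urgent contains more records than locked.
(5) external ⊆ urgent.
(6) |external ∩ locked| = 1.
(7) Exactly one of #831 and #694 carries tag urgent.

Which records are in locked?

locked = {#694, #900}

From (1): #831 ∉ locked.
From (3): #900 ∈ locked.
(2) (exactly one): #694 ∈ locked.
Suppose #981 ∈ locked: no assignment then satisfies all the clues, so #981 ∉ locked.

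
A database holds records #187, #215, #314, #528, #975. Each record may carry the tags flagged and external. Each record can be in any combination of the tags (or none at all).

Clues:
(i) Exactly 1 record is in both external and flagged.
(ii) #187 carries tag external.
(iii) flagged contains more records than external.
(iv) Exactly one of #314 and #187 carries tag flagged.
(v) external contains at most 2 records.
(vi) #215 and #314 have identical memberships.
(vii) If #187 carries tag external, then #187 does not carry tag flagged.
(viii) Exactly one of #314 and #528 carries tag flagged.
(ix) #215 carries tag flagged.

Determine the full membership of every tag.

flagged = {#215, #314, #975}; external = {#187, #975}

From (ii): #187 ∈ external.
From (ix): #215 ∈ flagged.
(vi): #314 matches #215: #314 ∈ flagged.
(vii): #187 ∉ flagged.
(viii) (exactly one): #528 ∉ flagged.
Suppose #215 ∈ external: no assignment then satisfies all the clues, so #215 ∉ external.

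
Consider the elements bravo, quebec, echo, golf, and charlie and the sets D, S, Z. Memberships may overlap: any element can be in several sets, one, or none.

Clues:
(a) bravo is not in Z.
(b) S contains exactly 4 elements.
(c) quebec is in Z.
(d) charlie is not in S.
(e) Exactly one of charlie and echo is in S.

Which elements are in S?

S = {bravo, echo, golf, quebec}

From (a): bravo ∉ Z.
From (c): quebec ∈ Z.
From (d): charlie ∉ S.
(b): only 4 candidates remain for S, so all are in.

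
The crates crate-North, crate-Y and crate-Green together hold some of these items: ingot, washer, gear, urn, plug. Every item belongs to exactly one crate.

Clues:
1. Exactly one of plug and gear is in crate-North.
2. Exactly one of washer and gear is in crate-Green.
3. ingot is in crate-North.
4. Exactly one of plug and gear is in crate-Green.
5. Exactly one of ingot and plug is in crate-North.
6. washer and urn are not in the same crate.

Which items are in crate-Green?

From (3): ingot ∈ crate-North.
(5) (exactly one): plug ∉ crate-North.
(1) (exactly one): gear ∈ crate-North.
(2) (exactly one): washer ∈ crate-Green.
(4) (exactly one): plug ∈ crate-Green.
(6): urn ∉ crate-Green.

crate-Green = {plug, washer}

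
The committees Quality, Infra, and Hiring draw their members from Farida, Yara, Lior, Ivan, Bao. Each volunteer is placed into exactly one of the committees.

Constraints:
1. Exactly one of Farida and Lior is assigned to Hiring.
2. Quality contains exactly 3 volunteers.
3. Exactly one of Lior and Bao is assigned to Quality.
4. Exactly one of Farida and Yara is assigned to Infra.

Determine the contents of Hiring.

Hiring = {Lior}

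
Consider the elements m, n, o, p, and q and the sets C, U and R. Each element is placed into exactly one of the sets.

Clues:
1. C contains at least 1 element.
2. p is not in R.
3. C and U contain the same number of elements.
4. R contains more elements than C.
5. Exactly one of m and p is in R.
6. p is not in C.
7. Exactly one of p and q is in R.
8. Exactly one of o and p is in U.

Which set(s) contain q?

q: R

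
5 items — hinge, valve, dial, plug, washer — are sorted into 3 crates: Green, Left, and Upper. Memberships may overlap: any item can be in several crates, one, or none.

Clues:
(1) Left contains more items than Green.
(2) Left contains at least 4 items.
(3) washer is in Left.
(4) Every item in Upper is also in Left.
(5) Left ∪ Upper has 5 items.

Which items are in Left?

Left = {dial, hinge, plug, valve, washer}

From (3): washer ∈ Left.
Suppose hinge ∉ Left: no assignment then satisfies all the clues, so hinge ∈ Left.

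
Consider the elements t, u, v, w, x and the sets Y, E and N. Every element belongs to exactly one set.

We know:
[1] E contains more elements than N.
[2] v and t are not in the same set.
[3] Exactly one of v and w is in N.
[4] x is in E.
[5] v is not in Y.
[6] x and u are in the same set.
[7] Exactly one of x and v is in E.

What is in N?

N = {v}

From (4): x ∈ E.
From (5): v ∉ Y.
(6): u matches x: u ∉ Y.
(6): u matches x: u ∈ E.
(7) (exactly one): v ∉ E.
Only one set left: v ∈ N.
(2): t ∉ N.
(3) (exactly one): w ∉ N.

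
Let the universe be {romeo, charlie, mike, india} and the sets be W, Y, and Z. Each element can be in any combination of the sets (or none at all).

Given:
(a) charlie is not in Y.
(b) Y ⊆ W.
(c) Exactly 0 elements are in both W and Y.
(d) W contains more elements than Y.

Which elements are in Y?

From (a): charlie ∉ Y.
Suppose romeo ∈ Y: no assignment then satisfies all the clues, so romeo ∉ Y.

Y = {}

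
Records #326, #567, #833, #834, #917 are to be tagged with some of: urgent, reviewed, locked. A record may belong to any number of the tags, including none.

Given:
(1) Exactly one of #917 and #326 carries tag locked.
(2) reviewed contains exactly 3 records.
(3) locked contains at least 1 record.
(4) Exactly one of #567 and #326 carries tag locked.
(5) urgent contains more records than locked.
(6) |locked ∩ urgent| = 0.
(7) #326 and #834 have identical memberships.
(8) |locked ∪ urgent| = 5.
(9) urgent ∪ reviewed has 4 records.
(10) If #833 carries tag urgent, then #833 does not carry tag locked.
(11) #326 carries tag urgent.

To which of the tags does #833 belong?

#833: urgent

From (11): #326 ∈ urgent.
(7): #834 matches #326: #834 ∈ urgent.
Suppose #833 ∉ urgent: no assignment then satisfies all the clues, so #833 ∈ urgent.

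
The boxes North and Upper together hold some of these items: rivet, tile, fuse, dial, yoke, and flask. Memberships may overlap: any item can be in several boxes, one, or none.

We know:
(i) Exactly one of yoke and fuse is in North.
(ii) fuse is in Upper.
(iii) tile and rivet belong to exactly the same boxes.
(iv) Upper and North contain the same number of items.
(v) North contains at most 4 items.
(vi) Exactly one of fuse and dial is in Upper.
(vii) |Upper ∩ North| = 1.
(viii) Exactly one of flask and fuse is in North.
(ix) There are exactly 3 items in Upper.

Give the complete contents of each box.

North = {fuse, rivet, tile}; Upper = {flask, fuse, yoke}

From (ii): fuse ∈ Upper.
(vi) (exactly one): dial ∉ Upper.
Suppose rivet ∉ North: no assignment then satisfies all the clues, so rivet ∈ North.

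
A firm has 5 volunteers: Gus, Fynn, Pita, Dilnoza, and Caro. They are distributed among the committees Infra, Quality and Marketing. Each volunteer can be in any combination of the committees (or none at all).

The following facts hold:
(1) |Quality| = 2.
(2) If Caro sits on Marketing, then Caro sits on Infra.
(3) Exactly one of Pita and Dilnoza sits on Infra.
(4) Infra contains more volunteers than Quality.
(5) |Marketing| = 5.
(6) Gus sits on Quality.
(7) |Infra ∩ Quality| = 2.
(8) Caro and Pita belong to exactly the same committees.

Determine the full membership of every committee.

Infra = {Caro, Fynn, Gus, Pita}; Quality = {Fynn, Gus}; Marketing = {Caro, Dilnoza, Fynn, Gus, Pita}

From (6): Gus ∈ Quality.
(5): only 5 candidates remain for Marketing, so all are in.
(2): Caro ∈ Infra.
(8): Pita matches Caro: Pita ∈ Infra.
(3) (exactly one): Dilnoza ∉ Infra.
Suppose Gus ∉ Infra: no assignment then satisfies all the clues, so Gus ∈ Infra.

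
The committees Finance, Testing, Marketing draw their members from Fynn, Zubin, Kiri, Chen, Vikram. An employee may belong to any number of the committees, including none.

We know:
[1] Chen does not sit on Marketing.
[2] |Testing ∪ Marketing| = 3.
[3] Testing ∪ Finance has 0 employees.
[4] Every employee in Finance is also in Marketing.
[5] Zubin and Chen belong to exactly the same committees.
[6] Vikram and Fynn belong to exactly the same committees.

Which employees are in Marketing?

Marketing = {Fynn, Kiri, Vikram}

From (1): Chen ∉ Marketing.
(4) contrapositive: Chen ∉ Finance.
(5): Zubin matches Chen: Zubin ∉ Finance.
(5): Zubin matches Chen: Zubin ∉ Marketing.
Suppose Fynn ∉ Marketing: no assignment then satisfies all the clues, so Fynn ∈ Marketing.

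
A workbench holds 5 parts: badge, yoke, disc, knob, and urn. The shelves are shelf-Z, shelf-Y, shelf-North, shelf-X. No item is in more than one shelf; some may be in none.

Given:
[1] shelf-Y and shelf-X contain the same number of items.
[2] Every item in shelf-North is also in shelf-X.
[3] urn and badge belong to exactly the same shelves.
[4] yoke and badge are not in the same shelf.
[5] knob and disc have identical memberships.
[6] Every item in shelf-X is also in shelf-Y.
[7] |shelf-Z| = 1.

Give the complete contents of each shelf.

shelf-Z = {yoke}; shelf-Y = {}; shelf-North = {}; shelf-X = {}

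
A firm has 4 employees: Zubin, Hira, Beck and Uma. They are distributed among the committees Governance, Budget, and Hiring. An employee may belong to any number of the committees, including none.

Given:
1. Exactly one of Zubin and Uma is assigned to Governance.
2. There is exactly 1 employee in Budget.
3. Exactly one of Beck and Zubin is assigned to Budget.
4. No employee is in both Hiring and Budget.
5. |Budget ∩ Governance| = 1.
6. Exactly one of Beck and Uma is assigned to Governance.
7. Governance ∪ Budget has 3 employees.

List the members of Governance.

Governance = {Beck, Hira, Zubin}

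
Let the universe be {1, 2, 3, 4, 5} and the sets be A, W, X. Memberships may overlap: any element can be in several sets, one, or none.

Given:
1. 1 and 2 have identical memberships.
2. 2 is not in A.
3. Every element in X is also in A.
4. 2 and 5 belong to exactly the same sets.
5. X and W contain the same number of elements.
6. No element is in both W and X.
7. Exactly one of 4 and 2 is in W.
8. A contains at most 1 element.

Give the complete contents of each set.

A = {3}; W = {4}; X = {3}

From (2): 2 ∉ A.
(1): 1 matches 2: 1 ∉ A.
(3) contrapositive: 1 ∉ X.
(3) contrapositive: 2 ∉ X.
(4): 5 matches 2: 5 ∉ A.
(4): 5 matches 2: 5 ∉ X.
Suppose 1 ∈ W: no assignment then satisfies all the clues, so 1 ∉ W.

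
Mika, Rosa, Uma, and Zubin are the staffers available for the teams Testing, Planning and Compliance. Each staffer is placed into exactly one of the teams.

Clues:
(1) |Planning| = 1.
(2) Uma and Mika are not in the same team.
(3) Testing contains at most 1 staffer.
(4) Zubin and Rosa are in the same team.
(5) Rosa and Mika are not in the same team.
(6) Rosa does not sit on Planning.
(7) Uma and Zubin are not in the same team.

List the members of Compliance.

Compliance = {Rosa, Zubin}

From (6): Rosa ∉ Planning.
(4): Zubin matches Rosa: Zubin ∉ Planning.
Suppose Mika ∈ Compliance: no assignment then satisfies all the clues, so Mika ∉ Compliance.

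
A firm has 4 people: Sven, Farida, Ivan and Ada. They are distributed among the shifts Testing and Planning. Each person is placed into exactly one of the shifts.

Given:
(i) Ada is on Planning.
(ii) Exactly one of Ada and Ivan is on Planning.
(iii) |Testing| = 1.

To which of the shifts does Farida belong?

From (i): Ada ∈ Planning.
(ii) (exactly one): Ivan ∉ Planning.
Only one shift left: Ivan ∈ Testing.
(iii): Testing already has 1, so the rest are out.
Only one shift left: Sven ∈ Planning.
Only one shift left: Farida ∈ Planning.

Farida: Planning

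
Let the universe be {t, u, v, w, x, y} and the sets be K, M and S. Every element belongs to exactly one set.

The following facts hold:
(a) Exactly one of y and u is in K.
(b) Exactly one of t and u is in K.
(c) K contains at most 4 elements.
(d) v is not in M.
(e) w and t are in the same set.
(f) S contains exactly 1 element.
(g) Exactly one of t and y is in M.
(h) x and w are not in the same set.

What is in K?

K = {u, v, x}

From (d): v ∉ M.
Suppose t ∈ K: no assignment then satisfies all the clues, so t ∉ K.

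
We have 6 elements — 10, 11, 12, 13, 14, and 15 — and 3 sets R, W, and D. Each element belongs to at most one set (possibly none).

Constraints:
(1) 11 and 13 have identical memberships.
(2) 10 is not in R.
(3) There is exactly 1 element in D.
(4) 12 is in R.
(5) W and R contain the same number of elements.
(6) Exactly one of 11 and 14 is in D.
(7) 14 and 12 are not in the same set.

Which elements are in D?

D = {14}

From (2): 10 ∉ R.
From (4): 12 ∈ R.
(7): 14 ∉ R.
Suppose 10 ∈ D: no assignment then satisfies all the clues, so 10 ∉ D.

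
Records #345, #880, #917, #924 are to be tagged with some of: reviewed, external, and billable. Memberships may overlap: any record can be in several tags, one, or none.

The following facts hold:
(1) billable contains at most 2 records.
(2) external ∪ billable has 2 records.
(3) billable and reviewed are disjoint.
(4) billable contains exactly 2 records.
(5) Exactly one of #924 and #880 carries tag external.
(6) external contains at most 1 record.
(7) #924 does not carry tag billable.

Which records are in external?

external = {#880}

From (7): #924 ∉ billable.
Suppose #345 ∈ external: no assignment then satisfies all the clues, so #345 ∉ external.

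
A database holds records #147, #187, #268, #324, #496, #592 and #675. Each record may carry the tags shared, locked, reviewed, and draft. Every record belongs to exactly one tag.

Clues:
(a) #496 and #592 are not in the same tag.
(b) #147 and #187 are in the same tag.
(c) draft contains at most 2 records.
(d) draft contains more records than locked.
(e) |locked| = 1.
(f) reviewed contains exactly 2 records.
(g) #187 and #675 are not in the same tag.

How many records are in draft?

2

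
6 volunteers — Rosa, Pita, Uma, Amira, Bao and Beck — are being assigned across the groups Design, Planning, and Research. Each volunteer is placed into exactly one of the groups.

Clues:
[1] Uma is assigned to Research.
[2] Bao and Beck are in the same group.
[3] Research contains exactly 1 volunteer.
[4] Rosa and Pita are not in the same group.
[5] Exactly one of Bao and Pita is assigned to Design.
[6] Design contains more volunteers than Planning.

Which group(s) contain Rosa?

Rosa: Design

From (1): Uma ∈ Research.
(3): Research already has 1, so the rest are out.
Suppose Rosa ∉ Design: no assignment then satisfies all the clues, so Rosa ∈ Design.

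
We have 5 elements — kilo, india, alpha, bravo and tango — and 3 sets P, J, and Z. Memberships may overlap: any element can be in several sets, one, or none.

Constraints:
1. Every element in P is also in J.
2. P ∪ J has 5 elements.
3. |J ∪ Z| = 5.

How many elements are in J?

5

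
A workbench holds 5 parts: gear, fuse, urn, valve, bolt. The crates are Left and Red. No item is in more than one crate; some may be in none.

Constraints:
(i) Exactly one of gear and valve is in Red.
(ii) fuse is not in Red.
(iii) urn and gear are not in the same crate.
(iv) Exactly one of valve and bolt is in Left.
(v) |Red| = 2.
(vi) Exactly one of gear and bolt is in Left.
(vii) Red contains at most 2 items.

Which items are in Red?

Red = {urn, valve}

From (ii): fuse ∉ Red.
Suppose gear ∈ Red: no assignment then satisfies all the clues, so gear ∉ Red.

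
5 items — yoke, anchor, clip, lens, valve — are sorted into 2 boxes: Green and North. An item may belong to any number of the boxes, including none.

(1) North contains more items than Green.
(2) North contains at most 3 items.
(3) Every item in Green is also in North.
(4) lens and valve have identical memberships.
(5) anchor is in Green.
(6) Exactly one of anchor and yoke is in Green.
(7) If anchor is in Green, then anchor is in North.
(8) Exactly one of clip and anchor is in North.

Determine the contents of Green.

Green = {anchor}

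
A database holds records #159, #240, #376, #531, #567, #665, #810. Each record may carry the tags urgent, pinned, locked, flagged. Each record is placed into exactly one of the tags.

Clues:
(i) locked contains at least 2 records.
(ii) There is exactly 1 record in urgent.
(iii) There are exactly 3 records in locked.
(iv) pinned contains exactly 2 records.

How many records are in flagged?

1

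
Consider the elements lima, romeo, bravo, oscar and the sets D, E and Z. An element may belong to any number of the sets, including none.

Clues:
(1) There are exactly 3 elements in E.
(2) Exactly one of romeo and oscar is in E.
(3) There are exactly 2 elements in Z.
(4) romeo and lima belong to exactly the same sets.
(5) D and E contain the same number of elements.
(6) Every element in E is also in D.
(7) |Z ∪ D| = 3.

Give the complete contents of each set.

D = {bravo, lima, romeo}; E = {bravo, lima, romeo}; Z = {lima, romeo}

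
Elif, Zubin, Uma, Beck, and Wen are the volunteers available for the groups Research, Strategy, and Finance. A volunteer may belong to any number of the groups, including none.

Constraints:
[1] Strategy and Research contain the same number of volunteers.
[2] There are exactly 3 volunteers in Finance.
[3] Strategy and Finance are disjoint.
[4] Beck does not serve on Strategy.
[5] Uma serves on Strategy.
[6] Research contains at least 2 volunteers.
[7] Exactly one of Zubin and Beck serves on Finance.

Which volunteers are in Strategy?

Strategy = {Uma, Zubin}

From (4): Beck ∉ Strategy.
From (5): Uma ∈ Strategy.
(3) (disjoint): Uma ∉ Finance.
Suppose Elif ∈ Strategy: no assignment then satisfies all the clues, so Elif ∉ Strategy.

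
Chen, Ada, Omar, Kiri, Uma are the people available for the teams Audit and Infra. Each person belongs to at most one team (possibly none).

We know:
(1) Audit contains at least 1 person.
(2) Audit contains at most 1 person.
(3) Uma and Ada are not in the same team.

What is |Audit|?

1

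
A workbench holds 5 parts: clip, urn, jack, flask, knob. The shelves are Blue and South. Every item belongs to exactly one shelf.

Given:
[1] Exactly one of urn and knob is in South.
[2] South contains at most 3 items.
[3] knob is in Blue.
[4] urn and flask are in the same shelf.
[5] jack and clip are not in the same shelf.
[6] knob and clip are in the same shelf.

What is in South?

South = {flask, jack, urn}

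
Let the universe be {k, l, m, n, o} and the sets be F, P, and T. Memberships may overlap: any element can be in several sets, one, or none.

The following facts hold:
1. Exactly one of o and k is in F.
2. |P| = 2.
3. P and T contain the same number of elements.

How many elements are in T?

2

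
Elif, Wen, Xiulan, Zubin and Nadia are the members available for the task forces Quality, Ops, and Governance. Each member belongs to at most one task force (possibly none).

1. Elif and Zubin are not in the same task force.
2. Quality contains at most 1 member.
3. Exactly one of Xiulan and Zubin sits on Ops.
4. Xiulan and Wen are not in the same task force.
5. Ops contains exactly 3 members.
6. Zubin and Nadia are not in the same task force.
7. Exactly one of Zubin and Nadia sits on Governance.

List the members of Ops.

Ops = {Elif, Nadia, Xiulan}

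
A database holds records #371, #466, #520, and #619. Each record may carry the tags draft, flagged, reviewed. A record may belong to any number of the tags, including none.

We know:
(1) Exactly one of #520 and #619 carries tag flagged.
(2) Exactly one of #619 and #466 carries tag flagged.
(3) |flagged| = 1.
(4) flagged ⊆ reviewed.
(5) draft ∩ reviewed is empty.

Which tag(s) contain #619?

#619: flagged, reviewed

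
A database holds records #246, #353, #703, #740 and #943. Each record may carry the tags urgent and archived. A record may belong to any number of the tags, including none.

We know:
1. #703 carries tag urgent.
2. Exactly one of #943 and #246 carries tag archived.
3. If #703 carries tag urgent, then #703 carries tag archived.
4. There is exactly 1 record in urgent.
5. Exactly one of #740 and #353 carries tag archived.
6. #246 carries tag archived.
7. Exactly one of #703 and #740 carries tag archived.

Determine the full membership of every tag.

From (1): #703 ∈ urgent.
From (6): #246 ∈ archived.
(2) (exactly one): #943 ∉ archived.
(3): #703 ∈ archived.
(4): urgent already has 1, so the rest are out.
(7) (exactly one): #740 ∉ archived.
(5) (exactly one): #353 ∈ archived.

urgent = {#703}; archived = {#246, #353, #703}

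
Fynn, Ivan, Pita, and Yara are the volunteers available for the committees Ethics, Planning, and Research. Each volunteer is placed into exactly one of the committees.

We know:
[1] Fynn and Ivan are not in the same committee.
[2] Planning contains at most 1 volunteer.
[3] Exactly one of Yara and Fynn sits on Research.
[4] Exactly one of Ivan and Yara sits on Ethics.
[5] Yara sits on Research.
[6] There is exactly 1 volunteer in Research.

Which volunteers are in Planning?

Planning = {Fynn}

From (5): Yara ∈ Research.
(3) (exactly one): Fynn ∉ Research.
(4) (exactly one): Ivan ∈ Ethics.
(6): Research already has 1, so the rest are out.
(1): Fynn ∉ Ethics.
Only one committee left: Fynn ∈ Planning.
(2): Planning already has 1, so the rest are out.
Only one committee left: Pita ∈ Ethics.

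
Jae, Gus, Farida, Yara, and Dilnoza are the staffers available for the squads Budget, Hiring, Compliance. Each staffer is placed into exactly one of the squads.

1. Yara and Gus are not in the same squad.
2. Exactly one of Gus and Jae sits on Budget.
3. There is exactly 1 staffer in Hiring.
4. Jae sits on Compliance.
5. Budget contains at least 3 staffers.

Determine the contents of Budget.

From (4): Jae ∈ Compliance.
(2) (exactly one): Gus ∈ Budget.
(1): Yara ∉ Budget.
(5): only 3 candidates remain for Budget, so all are in.
(3): only 1 candidates remain for Hiring, so all are in.

Budget = {Dilnoza, Farida, Gus}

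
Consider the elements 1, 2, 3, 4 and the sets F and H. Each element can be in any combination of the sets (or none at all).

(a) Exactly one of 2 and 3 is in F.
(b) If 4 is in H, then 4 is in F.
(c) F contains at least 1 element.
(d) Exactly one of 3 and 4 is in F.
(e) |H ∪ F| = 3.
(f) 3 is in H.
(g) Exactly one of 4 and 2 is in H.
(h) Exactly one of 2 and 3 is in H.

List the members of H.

From (f): 3 ∈ H.
(h) (exactly one): 2 ∉ H.
(g) (exactly one): 4 ∈ H.
(b): 4 ∈ F.
(d) (exactly one): 3 ∉ F.
(a) (exactly one): 2 ∈ F.
Suppose 1 ∈ H: no assignment then satisfies all the clues, so 1 ∉ H.

H = {3, 4}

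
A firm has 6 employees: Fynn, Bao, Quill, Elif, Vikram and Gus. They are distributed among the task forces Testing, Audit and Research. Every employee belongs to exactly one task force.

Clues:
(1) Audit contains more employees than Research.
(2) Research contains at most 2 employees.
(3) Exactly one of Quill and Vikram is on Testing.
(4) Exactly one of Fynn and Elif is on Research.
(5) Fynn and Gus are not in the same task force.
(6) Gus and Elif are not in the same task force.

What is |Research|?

1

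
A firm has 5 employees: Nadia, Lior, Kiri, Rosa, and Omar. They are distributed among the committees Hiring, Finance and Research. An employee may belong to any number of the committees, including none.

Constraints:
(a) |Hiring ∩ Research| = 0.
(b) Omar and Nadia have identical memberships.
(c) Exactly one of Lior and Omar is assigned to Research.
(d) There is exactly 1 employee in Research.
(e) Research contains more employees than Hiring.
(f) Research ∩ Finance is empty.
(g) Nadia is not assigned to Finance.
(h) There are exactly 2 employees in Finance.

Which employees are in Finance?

Finance = {Kiri, Rosa}

From (g): Nadia ∉ Finance.
(b): Omar matches Nadia: Omar ∉ Finance.
Suppose Lior ∈ Finance: no assignment then satisfies all the clues, so Lior ∉ Finance.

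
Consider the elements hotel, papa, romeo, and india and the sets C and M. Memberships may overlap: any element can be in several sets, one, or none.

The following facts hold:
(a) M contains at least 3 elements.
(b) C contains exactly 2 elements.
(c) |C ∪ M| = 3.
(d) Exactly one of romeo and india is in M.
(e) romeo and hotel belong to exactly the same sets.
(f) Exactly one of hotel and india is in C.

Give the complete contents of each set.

C = {hotel, romeo}; M = {hotel, papa, romeo}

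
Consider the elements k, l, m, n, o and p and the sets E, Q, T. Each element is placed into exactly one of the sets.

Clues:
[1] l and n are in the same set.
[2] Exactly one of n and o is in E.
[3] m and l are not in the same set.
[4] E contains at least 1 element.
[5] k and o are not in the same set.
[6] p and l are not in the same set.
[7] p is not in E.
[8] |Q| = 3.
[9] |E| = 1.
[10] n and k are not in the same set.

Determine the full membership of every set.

E = {o}; Q = {k, m, p}; T = {l, n}

From (7): p ∉ E.
Suppose k ∈ E: no assignment then satisfies all the clues, so k ∉ E.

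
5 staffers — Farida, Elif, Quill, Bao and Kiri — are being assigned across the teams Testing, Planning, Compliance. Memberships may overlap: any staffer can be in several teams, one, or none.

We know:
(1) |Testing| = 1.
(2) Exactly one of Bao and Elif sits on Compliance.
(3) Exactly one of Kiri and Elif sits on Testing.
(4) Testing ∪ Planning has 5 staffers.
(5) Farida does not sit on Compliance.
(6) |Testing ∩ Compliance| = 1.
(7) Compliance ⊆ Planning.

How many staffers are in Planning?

5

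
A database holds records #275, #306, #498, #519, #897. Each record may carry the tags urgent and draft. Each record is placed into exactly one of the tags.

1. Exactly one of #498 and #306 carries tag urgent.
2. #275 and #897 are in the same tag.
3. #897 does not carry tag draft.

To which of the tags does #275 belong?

#275: urgent

From (3): #897 ∉ draft.
(2): #275 matches #897: #275 ∉ draft.
Only one tag left: #275 ∈ urgent.
Only one tag left: #897 ∈ urgent.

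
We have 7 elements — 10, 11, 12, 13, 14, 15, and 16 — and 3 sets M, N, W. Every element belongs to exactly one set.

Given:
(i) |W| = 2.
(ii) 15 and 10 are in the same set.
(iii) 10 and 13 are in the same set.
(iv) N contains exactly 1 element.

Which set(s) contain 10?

10: M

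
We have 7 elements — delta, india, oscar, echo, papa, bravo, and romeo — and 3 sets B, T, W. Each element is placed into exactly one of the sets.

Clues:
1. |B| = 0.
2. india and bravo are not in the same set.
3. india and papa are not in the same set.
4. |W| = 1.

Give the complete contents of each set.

B = {}; T = {bravo, delta, echo, oscar, papa, romeo}; W = {india}

(1): B already has 0, so the rest are out.
Suppose delta ∉ T: no assignment then satisfies all the clues, so delta ∈ T.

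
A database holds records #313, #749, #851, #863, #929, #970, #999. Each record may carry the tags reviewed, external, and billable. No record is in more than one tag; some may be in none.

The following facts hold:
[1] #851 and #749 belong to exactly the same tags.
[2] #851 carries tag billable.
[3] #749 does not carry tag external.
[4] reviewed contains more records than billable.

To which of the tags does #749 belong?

#749: billable

From (2): #851 ∈ billable.
From (3): #749 ∉ external.
(1): #749 matches #851: #749 ∉ reviewed.
(1): #749 matches #851: #749 ∈ billable.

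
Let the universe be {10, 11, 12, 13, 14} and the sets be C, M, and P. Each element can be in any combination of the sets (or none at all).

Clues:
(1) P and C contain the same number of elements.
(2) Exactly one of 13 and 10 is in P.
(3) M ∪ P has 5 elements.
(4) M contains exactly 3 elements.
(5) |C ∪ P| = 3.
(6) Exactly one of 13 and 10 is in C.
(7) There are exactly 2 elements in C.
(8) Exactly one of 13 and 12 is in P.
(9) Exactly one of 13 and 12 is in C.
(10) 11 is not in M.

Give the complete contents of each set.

C = {13, 14}; M = {10, 12, 14}; P = {11, 13}

From (10): 11 ∉ M.
Suppose 10 ∈ C: no assignment then satisfies all the clues, so 10 ∉ C.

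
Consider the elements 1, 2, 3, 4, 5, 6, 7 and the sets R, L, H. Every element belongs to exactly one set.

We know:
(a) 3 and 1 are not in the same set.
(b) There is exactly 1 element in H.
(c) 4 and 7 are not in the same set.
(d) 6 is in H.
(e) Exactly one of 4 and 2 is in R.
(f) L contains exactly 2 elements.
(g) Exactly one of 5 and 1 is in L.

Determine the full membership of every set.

R = {2, 3, 5, 7}; L = {1, 4}; H = {6}

From (d): 6 ∈ H.
(b): H already has 1, so the rest are out.
Suppose 1 ∈ R: no assignment then satisfies all the clues, so 1 ∉ R.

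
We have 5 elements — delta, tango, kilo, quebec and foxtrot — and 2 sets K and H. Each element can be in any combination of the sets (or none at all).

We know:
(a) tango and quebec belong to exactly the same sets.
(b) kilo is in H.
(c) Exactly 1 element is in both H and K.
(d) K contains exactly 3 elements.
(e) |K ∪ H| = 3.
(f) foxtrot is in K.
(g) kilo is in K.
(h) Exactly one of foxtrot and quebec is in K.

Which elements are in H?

H = {kilo}

From (b): kilo ∈ H.
From (f): foxtrot ∈ K.
From (g): kilo ∈ K.
(h) (exactly one): quebec ∉ K.
(a): tango matches quebec: tango ∉ K.
(d): only 3 candidates remain for K, so all are in.
Suppose delta ∈ H: no assignment then satisfies all the clues, so delta ∉ H.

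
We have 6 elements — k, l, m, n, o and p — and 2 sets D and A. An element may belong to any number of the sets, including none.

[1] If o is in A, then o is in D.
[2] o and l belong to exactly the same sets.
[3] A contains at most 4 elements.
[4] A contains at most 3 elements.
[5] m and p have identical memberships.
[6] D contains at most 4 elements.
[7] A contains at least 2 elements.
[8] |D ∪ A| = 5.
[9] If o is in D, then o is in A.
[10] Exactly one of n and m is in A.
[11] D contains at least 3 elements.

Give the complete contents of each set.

D = {l, m, o, p}; A = {l, n, o}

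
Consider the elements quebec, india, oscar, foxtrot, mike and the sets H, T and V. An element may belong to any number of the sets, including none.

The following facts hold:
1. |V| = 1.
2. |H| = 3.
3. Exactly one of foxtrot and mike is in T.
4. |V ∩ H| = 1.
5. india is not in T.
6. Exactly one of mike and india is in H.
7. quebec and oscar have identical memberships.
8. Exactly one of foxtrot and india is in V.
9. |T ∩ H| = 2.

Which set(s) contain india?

From (5): india ∉ T.
Suppose india ∉ H: no assignment then satisfies all the clues, so india ∈ H.

india: H, V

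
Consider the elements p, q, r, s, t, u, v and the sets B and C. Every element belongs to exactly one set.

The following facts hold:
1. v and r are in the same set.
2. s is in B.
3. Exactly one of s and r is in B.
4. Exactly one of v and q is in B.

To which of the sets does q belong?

From (2): s ∈ B.
(3) (exactly one): r ∉ B.
Only one set left: r ∈ C.
(1): v matches r: v ∉ B.
(1): v matches r: v ∈ C.
(4) (exactly one): q ∈ B.

q: B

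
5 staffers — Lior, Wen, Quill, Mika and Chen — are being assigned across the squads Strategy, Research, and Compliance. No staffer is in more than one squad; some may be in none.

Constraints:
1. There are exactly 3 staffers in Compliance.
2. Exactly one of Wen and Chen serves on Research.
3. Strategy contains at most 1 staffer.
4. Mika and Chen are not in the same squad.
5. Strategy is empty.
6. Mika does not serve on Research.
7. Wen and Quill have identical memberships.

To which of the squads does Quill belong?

Quill: Compliance

From (6): Mika ∉ Research.
(5): Strategy already has 0, so the rest are out.
Suppose Quill ∈ Research: no assignment then satisfies all the clues, so Quill ∉ Research.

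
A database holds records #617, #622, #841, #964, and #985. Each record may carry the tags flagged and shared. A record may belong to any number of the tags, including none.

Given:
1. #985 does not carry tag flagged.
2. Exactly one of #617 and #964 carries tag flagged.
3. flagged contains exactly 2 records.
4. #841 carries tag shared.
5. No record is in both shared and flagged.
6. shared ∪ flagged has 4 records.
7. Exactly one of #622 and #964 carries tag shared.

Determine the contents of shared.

shared = {#841, #964}

From (1): #985 ∉ flagged.
From (4): #841 ∈ shared.
(5) (disjoint): #841 ∉ flagged.
Suppose #617 ∈ shared: no assignment then satisfies all the clues, so #617 ∉ shared.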